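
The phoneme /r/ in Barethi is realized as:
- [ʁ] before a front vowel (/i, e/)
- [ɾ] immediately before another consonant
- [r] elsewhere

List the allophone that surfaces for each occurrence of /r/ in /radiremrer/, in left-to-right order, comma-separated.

Occurrence 1 (position 1): no conditioning environment matches → elsewhere allophone [r].
Occurrence 2 (position 5): before a front vowel (/i, e/) → [ʁ].
Occurrence 3 (position 8): before a front vowel (/i, e/) → [ʁ].
Occurrence 4 (position 10): no conditioning environment matches → elsewhere allophone [r].

[r], [ʁ], [ʁ], [r]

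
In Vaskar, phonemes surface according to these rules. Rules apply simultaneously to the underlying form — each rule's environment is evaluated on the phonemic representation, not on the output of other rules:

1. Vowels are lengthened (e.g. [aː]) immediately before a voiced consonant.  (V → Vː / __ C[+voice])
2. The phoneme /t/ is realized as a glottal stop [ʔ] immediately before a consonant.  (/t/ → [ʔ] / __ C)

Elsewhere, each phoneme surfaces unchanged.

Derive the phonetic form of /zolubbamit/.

/z/ (word-initial): no rule targets it → [z].
/o/ meets the environment for rule 1 (before a voiced consonant) → [oː].
/l/ — not in any rule's target class → [l].
/u/ (between /l/ and /b/): before a voiced consonant, so rule 1 applies → [uː].
/b/ (between /u/ and /b/) is unaffected → [b].
/b/ (between /b/ and /a/): no rule targets it → [b].
/a/ meets the environment for rule 1 (before a voiced consonant) → [aː].
/m/ (between /a/ and /i/): no rule targets it → [m].
/i/ (between /m/ and /t/): rule 1 targets it, but not before a voiced consonant → unchanged [i].
/t/ (word-final) is in the target of rule 2 but the environment (immediately before a consonant) is not met → [t].

[zoːluːbbaːmit]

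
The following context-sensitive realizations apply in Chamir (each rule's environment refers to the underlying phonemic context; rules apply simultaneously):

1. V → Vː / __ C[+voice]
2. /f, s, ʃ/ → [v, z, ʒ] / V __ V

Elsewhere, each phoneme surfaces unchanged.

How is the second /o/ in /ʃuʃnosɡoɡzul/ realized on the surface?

[oː]

Rule 1 applies to /o/ (between /ɡ/ and /ɡ/: before a voiced consonant) → [oː].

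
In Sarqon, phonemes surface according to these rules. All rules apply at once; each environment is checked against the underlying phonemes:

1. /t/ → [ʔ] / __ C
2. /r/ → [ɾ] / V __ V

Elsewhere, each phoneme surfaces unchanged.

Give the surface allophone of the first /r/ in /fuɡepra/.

/r/ (between /p/ and /a/) is in the target of rule 2 but the environment (between two vowels) is not met → [r].

[r]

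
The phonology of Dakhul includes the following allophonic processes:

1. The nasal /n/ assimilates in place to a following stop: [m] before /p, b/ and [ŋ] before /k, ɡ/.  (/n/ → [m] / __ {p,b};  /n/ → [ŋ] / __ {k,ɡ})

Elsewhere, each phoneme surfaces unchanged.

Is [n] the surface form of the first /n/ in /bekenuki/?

Yes

/n/ (between /e/ and /u/) fails the environment for rule 1, so it stays [n].
The actual realization is [n], which matches [n].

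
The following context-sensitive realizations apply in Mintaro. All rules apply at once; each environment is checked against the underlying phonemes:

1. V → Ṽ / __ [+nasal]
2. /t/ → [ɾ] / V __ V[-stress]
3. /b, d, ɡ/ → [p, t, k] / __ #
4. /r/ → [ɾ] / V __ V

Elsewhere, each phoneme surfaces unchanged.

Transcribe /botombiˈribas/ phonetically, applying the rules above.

/b/ — word-initial; rule 3 does not apply here → [b].
/o/ (between /b/ and /t/): rule 1 targets it, but not before a nasal consonant → unchanged [o].
/t/ meets the environment for rule 2 (between a vowel and a following unstressed vowel) → [ɾ].
/o/ meets the environment for rule 1 (before a nasal consonant) → [õ].
/m/ (between /o/ and /b/) is unaffected → [m].
/b/ — between /m/ and /i/; rule 3 does not apply here → [b].
/i/ — between /b/ and /r/; rule 1 does not apply here → [i].
Rule 4 applies to /r/ (between /i/ and /i/: between two vowels) → [ɾ].
/i/ — between /r/ and /b/; rule 1 does not apply here → [i].
/b/ (between /i/ and /a/): rule 3 targets it, but not word-finally → unchanged [b].
/a/ (between /b/ and /s/): rule 1 targets it, but not before a nasal consonant → unchanged [a].
/s/ (word-final): no rule targets it → [s].

[boɾõmbiˈɾibas]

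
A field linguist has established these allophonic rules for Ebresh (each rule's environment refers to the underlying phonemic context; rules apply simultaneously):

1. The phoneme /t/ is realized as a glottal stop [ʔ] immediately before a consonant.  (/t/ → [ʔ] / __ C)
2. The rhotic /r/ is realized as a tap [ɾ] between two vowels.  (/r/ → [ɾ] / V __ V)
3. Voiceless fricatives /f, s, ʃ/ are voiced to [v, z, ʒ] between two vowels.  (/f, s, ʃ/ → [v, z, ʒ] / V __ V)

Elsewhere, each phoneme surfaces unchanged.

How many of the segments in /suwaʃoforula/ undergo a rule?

3

Segments that undergo a rule: /ʃ/ → [ʒ] (rule 3); /f/ → [v] (rule 3); /r/ → [ɾ] (rule 2).
All other segments surface unchanged.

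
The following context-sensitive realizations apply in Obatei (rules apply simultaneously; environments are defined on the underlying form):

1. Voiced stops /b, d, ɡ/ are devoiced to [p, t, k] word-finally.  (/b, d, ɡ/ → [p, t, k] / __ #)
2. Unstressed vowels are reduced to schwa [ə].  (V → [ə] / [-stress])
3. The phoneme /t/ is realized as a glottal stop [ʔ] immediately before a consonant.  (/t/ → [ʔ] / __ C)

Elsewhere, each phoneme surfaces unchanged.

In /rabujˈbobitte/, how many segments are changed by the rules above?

Segments that undergo a rule: /a/ → [ə] (rule 2); /u/ → [ə] (rule 2); /i/ → [ə] (rule 2); /t/ → [ʔ] (rule 3); /e/ → [ə] (rule 2).
All other segments surface unchanged.

5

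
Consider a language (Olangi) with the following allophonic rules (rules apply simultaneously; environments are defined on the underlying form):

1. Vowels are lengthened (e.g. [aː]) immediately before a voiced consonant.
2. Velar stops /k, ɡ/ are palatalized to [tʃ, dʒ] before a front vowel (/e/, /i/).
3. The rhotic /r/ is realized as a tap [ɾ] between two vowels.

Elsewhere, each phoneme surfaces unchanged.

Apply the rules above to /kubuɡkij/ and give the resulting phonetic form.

/k/ (word-initial) is in the target of rule 2 but the environment (before a front vowel) is not met → [k].
Rule 1 applies to /u/ (between /k/ and /b/: before a voiced consonant) → [uː].
/b/ — not in any rule's target class → [b].
/u/ (between /b/ and /ɡ/): before a voiced consonant, so rule 1 applies → [uː].
/ɡ/ — between /u/ and /k/; rule 2 does not apply here → [ɡ].
/k/ meets the environment for rule 2 (before a front vowel) → [tʃ].
/i/ (between /k/ and /j/) occurs before a voiced consonant → [iː] by rule 1.
/j/ stays [j].

[kuːbuːɡtʃiːj]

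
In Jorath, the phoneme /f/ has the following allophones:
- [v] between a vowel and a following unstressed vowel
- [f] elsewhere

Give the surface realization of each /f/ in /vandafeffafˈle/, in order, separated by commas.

Occurrence 1 (position 6): between a vowel and a following unstressed vowel → [v].
Occurrence 2 (position 8): no conditioning environment matches → elsewhere allophone [f].
Occurrence 3 (position 9): no conditioning environment matches → elsewhere allophone [f].
Occurrence 4 (position 11): no conditioning environment matches → elsewhere allophone [f].

[v], [f], [f], [f]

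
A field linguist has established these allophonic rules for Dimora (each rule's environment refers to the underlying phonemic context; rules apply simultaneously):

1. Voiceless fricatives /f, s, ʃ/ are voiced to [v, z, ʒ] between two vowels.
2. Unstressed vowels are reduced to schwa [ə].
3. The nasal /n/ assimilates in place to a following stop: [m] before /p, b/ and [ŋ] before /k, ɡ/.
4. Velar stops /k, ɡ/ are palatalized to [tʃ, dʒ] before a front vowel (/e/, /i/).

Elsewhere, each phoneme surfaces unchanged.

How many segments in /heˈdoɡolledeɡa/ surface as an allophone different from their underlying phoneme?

Segments that undergo a rule: /e/ → [ə] (rule 2); /o/ → [ə] (rule 2); /e/ → [ə] (rule 2); /e/ → [ə] (rule 2); /a/ → [ə] (rule 2).
All other segments surface unchanged.

5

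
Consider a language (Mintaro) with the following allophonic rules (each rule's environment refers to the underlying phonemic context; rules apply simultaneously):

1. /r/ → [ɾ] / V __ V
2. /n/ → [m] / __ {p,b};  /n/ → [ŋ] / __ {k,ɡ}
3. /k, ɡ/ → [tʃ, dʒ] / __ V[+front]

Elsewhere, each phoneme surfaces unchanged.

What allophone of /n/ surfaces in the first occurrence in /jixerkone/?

[n]

/n/ — between /o/ and /e/; rule 2 does not apply here → [n].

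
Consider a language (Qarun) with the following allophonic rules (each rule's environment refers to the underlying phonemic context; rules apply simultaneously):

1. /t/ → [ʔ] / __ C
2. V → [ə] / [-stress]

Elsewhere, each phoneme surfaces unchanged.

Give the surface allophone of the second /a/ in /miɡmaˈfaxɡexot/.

[a]

/a/ (between /f/ and /x/) is in the target of rule 2 but the environment (in an unstressed syllable) is not met → [a].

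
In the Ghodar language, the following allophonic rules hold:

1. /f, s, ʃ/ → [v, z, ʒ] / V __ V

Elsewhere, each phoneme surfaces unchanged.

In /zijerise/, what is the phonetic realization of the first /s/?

[z]

/s/ — between /i/ and /e/, between two vowels — surfaces as [z] (rule 1).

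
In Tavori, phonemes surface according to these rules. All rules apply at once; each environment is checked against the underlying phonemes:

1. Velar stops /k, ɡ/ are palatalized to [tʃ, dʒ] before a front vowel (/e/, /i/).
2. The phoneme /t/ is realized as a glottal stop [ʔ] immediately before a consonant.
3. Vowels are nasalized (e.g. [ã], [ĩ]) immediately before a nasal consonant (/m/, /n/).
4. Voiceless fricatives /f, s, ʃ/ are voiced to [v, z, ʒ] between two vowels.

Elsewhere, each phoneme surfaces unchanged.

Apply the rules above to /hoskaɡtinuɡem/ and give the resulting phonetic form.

[hoskaɡtĩnudʒẽm]

/h/ — not in any rule's target class → [h].
/o/ (between /h/ and /s/): rule 3 targets it, but not before a nasal consonant → unchanged [o].
/s/ (between /o/ and /k/) is in the target of rule 4 but the environment (between two vowels) is not met → [s].
/k/ (between /s/ and /a/) is in the target of rule 1 but the environment (before a front vowel) is not met → [k].
/a/ — between /k/ and /ɡ/; rule 3 does not apply here → [a].
/ɡ/ (between /a/ and /t/) is in the target of rule 1 but the environment (before a front vowel) is not met → [ɡ].
/t/ — between /ɡ/ and /i/; rule 2 does not apply here → [t].
/i/ (between /t/ and /n/): before a nasal consonant, so rule 3 applies → [ĩ].
/n/ — not in any rule's target class → [n].
/u/ (between /n/ and /ɡ/): rule 3 targets it, but not before a nasal consonant → unchanged [u].
/ɡ/ — between /u/ and /e/, before a front vowel — surfaces as [dʒ] (rule 1).
/e/ (between /ɡ/ and /m/): before a nasal consonant, so rule 3 applies → [ẽ].
/m/ (word-final) is unaffected → [m].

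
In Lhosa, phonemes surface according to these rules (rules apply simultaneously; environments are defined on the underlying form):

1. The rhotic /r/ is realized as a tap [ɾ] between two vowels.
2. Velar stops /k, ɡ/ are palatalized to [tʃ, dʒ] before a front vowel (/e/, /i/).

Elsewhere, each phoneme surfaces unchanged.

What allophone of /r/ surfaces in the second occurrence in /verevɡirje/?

/r/ (between /i/ and /j/) fails the environment for rule 1, so it stays [r].

[r]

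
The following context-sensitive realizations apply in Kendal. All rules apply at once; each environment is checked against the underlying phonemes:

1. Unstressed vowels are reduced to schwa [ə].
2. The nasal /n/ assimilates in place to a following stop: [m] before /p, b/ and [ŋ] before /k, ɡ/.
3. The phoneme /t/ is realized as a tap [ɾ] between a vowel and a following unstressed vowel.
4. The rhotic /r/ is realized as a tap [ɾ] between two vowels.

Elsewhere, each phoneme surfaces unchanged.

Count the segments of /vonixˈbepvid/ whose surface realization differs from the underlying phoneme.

3

Segments that undergo a rule: /o/ → [ə] (rule 1); /i/ → [ə] (rule 1); /i/ → [ə] (rule 1).
All other segments surface unchanged.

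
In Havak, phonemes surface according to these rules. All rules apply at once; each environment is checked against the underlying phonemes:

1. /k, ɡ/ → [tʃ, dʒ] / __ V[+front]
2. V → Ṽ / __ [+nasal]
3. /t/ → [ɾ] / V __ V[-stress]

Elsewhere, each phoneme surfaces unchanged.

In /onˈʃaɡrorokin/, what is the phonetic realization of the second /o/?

/o/ (between /r/ and /r/) is in the target of rule 2 but the environment (before a nasal consonant) is not met → [o].

[o]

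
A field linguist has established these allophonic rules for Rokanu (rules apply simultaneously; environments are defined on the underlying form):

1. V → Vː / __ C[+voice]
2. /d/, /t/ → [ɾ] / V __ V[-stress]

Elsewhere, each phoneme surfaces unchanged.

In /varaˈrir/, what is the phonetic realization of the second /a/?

/a/ meets the environment for rule 1 (before a voiced consonant) → [aː].

[aː]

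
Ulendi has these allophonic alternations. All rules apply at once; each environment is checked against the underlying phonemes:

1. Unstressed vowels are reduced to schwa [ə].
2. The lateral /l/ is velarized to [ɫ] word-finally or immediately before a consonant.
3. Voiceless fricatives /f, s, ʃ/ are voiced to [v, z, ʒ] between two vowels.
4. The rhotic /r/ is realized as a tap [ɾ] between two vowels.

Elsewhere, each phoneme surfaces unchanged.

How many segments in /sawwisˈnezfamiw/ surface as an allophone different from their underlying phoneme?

4

Segments that undergo a rule: /a/ → [ə] (rule 1); /i/ → [ə] (rule 1); /a/ → [ə] (rule 1); /i/ → [ə] (rule 1).
All other segments surface unchanged.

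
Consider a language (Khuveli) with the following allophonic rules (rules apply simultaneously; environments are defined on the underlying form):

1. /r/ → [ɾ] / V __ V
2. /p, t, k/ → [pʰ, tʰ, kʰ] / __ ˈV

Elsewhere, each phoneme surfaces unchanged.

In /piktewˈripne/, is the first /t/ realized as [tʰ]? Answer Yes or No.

/t/ — between /k/ and /e/; rule 2 does not apply here → [t].
The actual realization is [t], not [tʰ].

No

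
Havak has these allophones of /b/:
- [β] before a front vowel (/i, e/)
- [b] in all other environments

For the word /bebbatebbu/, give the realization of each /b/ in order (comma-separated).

Occurrence 1 (position 1): before a front vowel (/i, e/) → [β].
Occurrence 2 (position 3): no conditioning environment matches → elsewhere allophone [b].
Occurrence 3 (position 4): no conditioning environment matches → elsewhere allophone [b].
Occurrence 4 (position 8): no conditioning environment matches → elsewhere allophone [b].
Occurrence 5 (position 9): no conditioning environment matches → elsewhere allophone [b].

[β], [b], [b], [b], [b]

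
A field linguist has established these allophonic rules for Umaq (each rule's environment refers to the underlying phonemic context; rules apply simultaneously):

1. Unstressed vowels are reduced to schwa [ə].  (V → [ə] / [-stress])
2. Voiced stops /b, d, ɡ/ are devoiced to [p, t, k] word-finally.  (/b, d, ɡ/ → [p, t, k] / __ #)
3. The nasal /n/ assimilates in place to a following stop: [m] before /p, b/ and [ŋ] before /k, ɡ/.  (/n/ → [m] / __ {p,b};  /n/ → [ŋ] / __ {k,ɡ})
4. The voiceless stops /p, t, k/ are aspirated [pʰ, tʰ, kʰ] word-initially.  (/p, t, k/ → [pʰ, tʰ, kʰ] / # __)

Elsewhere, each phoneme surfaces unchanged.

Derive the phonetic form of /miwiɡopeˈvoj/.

[məwəɡəpəˈvoj]

/m/ (word-initial): no rule targets it → [m].
/i/ (between /m/ and /w/): in an unstressed syllable, so rule 1 applies → [ə].
/w/ (between /i/ and /i/): no rule targets it → [w].
/i/ (between /w/ and /ɡ/) occurs in an unstressed syllable → [ə] by rule 1.
/ɡ/ (between /i/ and /o/) is in the target of rule 2 but the environment (word-finally) is not met → [ɡ].
/o/ meets the environment for rule 1 (in an unstressed syllable) → [ə].
/p/ (between /o/ and /e/): rule 4 targets it, but not word-initially → unchanged [p].
/e/ meets the environment for rule 1 (in an unstressed syllable) → [ə].
/v/ (between /e/ and /o/) is unaffected → [v].
/o/ (between /v/ and /j/) fails the environment for rule 1, so it stays [o].
/j/ (word-final): no rule targets it → [j].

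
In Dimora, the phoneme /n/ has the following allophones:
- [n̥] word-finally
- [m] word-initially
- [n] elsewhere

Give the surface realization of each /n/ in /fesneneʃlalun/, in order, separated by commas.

[n], [n], [n̥]

Occurrence 1 (position 4): no conditioning environment matches → elsewhere allophone [n].
Occurrence 2 (position 6): no conditioning environment matches → elsewhere allophone [n].
Occurrence 3 (position 13): word-finally → [n̥].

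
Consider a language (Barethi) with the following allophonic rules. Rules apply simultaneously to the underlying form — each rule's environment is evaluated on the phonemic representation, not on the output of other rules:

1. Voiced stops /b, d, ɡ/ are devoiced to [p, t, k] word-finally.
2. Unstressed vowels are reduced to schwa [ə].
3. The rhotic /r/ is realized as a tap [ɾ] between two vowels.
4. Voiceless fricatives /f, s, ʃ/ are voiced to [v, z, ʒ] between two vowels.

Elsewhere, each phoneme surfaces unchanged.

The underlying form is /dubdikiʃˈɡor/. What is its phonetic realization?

/d/ (word-initial) is in the target of rule 1 but the environment (word-finally) is not met → [d].
/u/ (between /d/ and /b/) occurs in an unstressed syllable → [ə] by rule 2.
/b/ — between /u/ and /d/; rule 1 does not apply here → [b].
/d/ (between /b/ and /i/) is in the target of rule 1 but the environment (word-finally) is not met → [d].
/i/ meets the environment for rule 2 (in an unstressed syllable) → [ə].
/i/ (between /k/ and /ʃ/): in an unstressed syllable, so rule 2 applies → [ə].
/ʃ/ (between /i/ and /ɡ/): rule 4 targets it, but not between two vowels → unchanged [ʃ].
/ɡ/ (between /ʃ/ and /o/) fails the environment for rule 1, so it stays [ɡ].
/o/ — between /ɡ/ and /r/; rule 2 does not apply here → [o].
/r/ (word-final) is in the target of rule 3 but the environment (between two vowels) is not met → [r].

[dəbdəkəʃˈɡor]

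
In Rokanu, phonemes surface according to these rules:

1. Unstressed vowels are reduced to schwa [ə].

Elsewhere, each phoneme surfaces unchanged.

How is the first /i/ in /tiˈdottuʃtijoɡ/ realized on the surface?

/i/ (between /t/ and /d/): in an unstressed syllable, so rule 1 applies → [ə].

[ə]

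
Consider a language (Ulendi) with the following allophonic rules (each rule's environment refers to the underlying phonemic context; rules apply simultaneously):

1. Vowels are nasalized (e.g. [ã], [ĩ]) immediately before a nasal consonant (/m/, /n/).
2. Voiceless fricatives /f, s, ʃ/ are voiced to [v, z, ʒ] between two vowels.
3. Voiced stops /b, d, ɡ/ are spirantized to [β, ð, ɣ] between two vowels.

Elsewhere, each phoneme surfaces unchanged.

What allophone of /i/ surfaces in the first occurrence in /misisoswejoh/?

/i/ (between /m/ and /s/) is in the target of rule 1 but the environment (before a nasal consonant) is not met → [i].

[i]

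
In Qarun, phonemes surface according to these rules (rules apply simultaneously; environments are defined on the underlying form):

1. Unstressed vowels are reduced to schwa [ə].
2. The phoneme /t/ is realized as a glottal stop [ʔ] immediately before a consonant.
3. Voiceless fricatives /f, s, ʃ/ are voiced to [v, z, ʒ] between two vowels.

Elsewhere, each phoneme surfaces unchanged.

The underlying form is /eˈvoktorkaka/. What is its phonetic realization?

[əˈvoktərkəkə]

Rule 1 applies to /e/ (word-initial: in an unstressed syllable) → [ə].
/o/ — between /v/ and /k/; rule 1 does not apply here → [o].
/t/ — between /k/ and /o/; rule 2 does not apply here → [t].
/o/ (between /t/ and /r/): in an unstressed syllable, so rule 1 applies → [ə].
/a/ — between /k/ and /k/, in an unstressed syllable — surfaces as [ə] (rule 1).
/a/ (word-final) occurs in an unstressed syllable → [ə] by rule 1.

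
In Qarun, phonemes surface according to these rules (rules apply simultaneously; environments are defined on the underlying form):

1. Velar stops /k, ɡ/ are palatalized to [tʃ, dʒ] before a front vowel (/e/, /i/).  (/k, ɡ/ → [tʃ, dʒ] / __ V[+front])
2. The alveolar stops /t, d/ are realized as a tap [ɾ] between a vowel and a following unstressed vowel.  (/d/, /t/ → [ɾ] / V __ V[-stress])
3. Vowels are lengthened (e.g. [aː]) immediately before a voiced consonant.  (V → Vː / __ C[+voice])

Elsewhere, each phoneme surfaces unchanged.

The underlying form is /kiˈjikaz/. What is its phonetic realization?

Rule 1 applies to /k/ (word-initial: before a front vowel) → [tʃ].
Rule 3 applies to /i/ (between /k/ and /j/: before a voiced consonant) → [iː].
/i/ (between /j/ and /k/) fails the environment for rule 3, so it stays [i].
/k/ — between /i/ and /a/; rule 1 does not apply here → [k].
/a/ (between /k/ and /z/): before a voiced consonant, so rule 3 applies → [aː].

[tʃiːˈjikaːz]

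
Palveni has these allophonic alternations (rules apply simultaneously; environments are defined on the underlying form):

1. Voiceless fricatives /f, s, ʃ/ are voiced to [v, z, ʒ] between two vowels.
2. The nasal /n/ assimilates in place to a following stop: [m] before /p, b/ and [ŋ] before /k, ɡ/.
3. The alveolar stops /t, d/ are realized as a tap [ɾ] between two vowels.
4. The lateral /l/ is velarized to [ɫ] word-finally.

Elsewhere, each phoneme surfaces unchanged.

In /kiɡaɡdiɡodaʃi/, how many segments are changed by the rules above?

Segments that undergo a rule: /d/ → [ɾ] (rule 3); /ʃ/ → [ʒ] (rule 1).
All other segments surface unchanged.

2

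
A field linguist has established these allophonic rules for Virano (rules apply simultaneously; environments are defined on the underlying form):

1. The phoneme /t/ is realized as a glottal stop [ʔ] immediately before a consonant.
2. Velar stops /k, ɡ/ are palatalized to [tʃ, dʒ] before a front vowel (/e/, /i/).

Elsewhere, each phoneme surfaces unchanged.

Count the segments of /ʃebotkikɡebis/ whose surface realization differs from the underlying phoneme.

Segments that undergo a rule: /t/ → [ʔ] (rule 1); /k/ → [tʃ] (rule 2); /ɡ/ → [dʒ] (rule 2).
All other segments surface unchanged.

3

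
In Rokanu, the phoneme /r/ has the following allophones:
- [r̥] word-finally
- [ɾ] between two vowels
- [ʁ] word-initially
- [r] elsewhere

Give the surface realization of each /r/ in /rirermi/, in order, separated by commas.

Occurrence 1 (position 1): word-initially → [ʁ].
Occurrence 2 (position 3): between two vowels → [ɾ].
Occurrence 3 (position 5): no conditioning environment matches → elsewhere allophone [r].

[ʁ], [ɾ], [r]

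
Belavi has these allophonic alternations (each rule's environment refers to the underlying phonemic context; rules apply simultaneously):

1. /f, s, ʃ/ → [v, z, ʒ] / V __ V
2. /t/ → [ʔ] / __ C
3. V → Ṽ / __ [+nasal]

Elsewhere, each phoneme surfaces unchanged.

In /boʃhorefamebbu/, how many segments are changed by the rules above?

2

Segments that undergo a rule: /f/ → [v] (rule 1); /a/ → [ã] (rule 3).
All other segments surface unchanged.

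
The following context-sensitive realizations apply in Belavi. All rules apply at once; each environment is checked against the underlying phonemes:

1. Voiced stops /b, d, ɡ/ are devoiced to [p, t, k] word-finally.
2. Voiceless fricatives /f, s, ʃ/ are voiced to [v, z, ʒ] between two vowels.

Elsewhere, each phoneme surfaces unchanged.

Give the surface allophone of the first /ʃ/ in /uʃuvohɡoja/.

[ʒ]

/ʃ/ (between /u/ and /u/): between two vowels, so rule 2 applies → [ʒ].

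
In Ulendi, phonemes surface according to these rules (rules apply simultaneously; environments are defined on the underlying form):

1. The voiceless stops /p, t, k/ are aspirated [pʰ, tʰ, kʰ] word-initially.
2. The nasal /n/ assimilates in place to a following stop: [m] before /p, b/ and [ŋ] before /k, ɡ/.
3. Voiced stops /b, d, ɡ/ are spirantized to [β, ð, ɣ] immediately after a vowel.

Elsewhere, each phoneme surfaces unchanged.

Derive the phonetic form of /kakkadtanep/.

[kʰakkaðtanep]

Rule 1 applies to /k/ (word-initial: word-initially) → [kʰ].
/a/ stays [a].
/k/ (between /a/ and /k/): rule 1 targets it, but not word-initially → unchanged [k].
/k/ (between /k/ and /a/): rule 1 targets it, but not word-initially → unchanged [k].
/a/ stays [a].
/d/ — between /a/ and /t/, immediately after a vowel — surfaces as [ð] (rule 3).
/t/ (between /d/ and /a/) fails the environment for rule 1, so it stays [t].
/a/ (between /t/ and /n/): no rule targets it → [a].
/n/ (between /a/ and /e/) is in the target of rule 2 but the environment (before a labial or velar stop) is not met → [n].
/e/ (between /n/ and /p/): no rule targets it → [e].
/p/ (word-final): rule 1 targets it, but not word-initially → unchanged [p].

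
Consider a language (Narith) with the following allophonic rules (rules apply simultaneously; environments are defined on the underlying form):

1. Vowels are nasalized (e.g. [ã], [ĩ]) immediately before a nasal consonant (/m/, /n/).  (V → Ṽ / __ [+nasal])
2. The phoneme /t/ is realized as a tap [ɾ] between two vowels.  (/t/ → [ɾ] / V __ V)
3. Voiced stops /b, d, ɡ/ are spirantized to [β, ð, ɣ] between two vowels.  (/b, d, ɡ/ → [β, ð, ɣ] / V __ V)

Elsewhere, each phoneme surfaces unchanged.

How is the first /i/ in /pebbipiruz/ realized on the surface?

[i]

/i/ (between /b/ and /p/) fails the environment for rule 1, so it stays [i].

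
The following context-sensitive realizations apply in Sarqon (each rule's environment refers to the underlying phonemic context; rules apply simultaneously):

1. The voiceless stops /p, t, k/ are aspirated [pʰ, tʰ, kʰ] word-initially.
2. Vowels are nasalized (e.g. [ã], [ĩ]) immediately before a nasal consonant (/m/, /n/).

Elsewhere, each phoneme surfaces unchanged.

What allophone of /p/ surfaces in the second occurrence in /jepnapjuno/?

[p]

/p/ — between /a/ and /j/; rule 1 does not apply here → [p].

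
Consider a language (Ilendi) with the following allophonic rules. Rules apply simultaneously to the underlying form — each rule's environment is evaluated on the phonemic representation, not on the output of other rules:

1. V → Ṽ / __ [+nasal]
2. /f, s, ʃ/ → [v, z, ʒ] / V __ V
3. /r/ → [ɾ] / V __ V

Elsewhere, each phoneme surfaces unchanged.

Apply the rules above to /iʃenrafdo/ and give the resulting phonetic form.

/i/ (word-initial): rule 1 targets it, but not before a nasal consonant → unchanged [i].
/ʃ/ meets the environment for rule 2 (between two vowels) → [ʒ].
/e/ (between /ʃ/ and /n/) occurs before a nasal consonant → [ẽ] by rule 1.
/n/ — not in any rule's target class → [n].
/r/ — between /n/ and /a/; rule 3 does not apply here → [r].
/a/ (between /r/ and /f/) fails the environment for rule 1, so it stays [a].
/f/ (between /a/ and /d/): rule 2 targets it, but not between two vowels → unchanged [f].
/d/ (between /f/ and /o/): no rule targets it → [d].
/o/ (word-final): rule 1 targets it, but not before a nasal consonant → unchanged [o].

[iʒẽnrafdo]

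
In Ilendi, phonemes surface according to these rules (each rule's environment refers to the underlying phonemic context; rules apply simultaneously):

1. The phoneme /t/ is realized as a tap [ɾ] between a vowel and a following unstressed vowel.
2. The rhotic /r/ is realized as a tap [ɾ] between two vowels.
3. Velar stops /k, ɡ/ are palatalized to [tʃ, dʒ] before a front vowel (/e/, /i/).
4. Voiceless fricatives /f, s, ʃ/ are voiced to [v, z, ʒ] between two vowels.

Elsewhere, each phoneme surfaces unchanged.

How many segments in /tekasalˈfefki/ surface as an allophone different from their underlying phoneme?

2

Segments that undergo a rule: /s/ → [z] (rule 4); /k/ → [tʃ] (rule 3).
All other segments surface unchanged.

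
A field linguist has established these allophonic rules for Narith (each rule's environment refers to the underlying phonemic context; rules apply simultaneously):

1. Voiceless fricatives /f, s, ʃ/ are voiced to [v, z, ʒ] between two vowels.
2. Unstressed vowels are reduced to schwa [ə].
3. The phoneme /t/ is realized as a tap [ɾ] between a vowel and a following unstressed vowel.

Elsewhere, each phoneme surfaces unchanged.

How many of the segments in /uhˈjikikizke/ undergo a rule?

4

Segments that undergo a rule: /u/ → [ə] (rule 2); /i/ → [ə] (rule 2); /i/ → [ə] (rule 2); /e/ → [ə] (rule 2).
All other segments surface unchanged.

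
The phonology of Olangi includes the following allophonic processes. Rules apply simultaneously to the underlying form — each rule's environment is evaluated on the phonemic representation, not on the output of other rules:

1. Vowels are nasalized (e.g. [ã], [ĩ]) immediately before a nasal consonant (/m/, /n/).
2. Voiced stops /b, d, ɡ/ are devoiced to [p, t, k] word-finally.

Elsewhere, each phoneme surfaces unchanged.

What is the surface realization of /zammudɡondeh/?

[zãmmudɡõndeh]

/z/ — not in any rule's target class → [z].
/a/ (between /z/ and /m/): before a nasal consonant, so rule 1 applies → [ã].
/m/ (between /a/ and /m/) is unaffected → [m].
/m/ (between /m/ and /u/) is unaffected → [m].
/u/ (between /m/ and /d/): rule 1 targets it, but not before a nasal consonant → unchanged [u].
/d/ — between /u/ and /ɡ/; rule 2 does not apply here → [d].
/ɡ/ — between /d/ and /o/; rule 2 does not apply here → [ɡ].
Rule 1 applies to /o/ (between /ɡ/ and /n/: before a nasal consonant) → [õ].
/n/ stays [n].
/d/ (between /n/ and /e/) is in the target of rule 2 but the environment (word-finally) is not met → [d].
/e/ (between /d/ and /h/) is in the target of rule 1 but the environment (before a nasal consonant) is not met → [e].
/h/ (word-final) is unaffected → [h].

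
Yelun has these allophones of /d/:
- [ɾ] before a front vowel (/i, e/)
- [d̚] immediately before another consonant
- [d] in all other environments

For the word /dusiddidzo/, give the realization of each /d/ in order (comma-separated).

[d], [d̚], [ɾ], [d̚]

Occurrence 1 (position 1): no conditioning environment matches → elsewhere allophone [d].
Occurrence 2 (position 5): immediately before another consonant → [d̚].
Occurrence 3 (position 6): before a front vowel (/i, e/) → [ɾ].
Occurrence 4 (position 8): immediately before another consonant → [d̚].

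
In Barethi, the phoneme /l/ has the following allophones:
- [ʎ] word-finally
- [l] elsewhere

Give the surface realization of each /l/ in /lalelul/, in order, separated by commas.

[l], [l], [l], [ʎ]

Occurrence 1 (position 1): no conditioning environment matches → elsewhere allophone [l].
Occurrence 2 (position 3): no conditioning environment matches → elsewhere allophone [l].
Occurrence 3 (position 5): no conditioning environment matches → elsewhere allophone [l].
Occurrence 4 (position 7): word-finally → [ʎ].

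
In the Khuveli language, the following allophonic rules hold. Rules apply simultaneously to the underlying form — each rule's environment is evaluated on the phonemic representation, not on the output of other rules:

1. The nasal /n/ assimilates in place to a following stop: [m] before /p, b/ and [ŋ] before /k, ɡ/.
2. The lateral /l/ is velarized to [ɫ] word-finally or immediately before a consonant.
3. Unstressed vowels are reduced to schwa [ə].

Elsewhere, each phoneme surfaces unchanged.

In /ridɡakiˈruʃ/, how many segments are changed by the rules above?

Segments that undergo a rule: /i/ → [ə] (rule 3); /a/ → [ə] (rule 3); /i/ → [ə] (rule 3).
All other segments surface unchanged.

3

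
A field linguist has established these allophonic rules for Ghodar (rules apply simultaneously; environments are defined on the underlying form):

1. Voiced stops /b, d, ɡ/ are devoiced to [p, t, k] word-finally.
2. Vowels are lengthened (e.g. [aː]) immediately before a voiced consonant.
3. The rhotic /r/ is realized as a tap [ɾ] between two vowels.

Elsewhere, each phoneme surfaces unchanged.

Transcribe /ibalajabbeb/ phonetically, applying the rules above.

Rule 2 applies to /i/ (word-initial: before a voiced consonant) → [iː].
/b/ (between /i/ and /a/) fails the environment for rule 1, so it stays [b].
/a/ meets the environment for rule 2 (before a voiced consonant) → [aː].
/a/ — between /l/ and /j/, before a voiced consonant — surfaces as [aː] (rule 2).
/a/ — between /j/ and /b/, before a voiced consonant — surfaces as [aː] (rule 2).
/b/ (between /a/ and /b/) is in the target of rule 1 but the environment (word-finally) is not met → [b].
/b/ — between /b/ and /e/; rule 1 does not apply here → [b].
Rule 2 applies to /e/ (between /b/ and /b/: before a voiced consonant) → [eː].
/b/ (word-final): word-finally, so rule 1 applies → [p].

[iːbaːlaːjaːbbeːp]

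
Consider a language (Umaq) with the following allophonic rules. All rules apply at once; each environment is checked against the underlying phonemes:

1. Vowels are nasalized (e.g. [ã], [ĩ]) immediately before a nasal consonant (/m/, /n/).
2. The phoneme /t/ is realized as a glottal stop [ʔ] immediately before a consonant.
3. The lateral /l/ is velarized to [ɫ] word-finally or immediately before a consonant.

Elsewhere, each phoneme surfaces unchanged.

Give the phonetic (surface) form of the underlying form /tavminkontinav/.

/t/ (word-initial) is in the target of rule 2 but the environment (immediately before a consonant) is not met → [t].
/a/ — between /t/ and /v/; rule 1 does not apply here → [a].
/v/ stays [v].
/m/ stays [m].
/i/ (between /m/ and /n/): before a nasal consonant, so rule 1 applies → [ĩ].
/n/ (between /i/ and /k/) is unaffected → [n].
/k/ (between /n/ and /o/) is unaffected → [k].
/o/ — between /k/ and /n/, before a nasal consonant — surfaces as [õ] (rule 1).
/n/ — not in any rule's target class → [n].
/t/ — between /n/ and /i/; rule 2 does not apply here → [t].
/i/ (between /t/ and /n/) occurs before a nasal consonant → [ĩ] by rule 1.
/n/ stays [n].
/a/ (between /n/ and /v/) is in the target of rule 1 but the environment (before a nasal consonant) is not met → [a].
/v/ — not in any rule's target class → [v].

[tavmĩnkõntĩnav]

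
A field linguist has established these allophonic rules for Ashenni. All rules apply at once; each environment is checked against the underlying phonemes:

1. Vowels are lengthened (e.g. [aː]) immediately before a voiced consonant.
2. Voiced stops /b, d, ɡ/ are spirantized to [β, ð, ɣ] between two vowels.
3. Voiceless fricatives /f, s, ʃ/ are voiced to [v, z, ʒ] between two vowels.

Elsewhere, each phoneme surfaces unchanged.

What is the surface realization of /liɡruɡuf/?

/l/ (word-initial) is unaffected → [l].
/i/ meets the environment for rule 1 (before a voiced consonant) → [iː].
/ɡ/ (between /i/ and /r/) fails the environment for rule 2, so it stays [ɡ].
/r/ (between /ɡ/ and /u/): no rule targets it → [r].
/u/ — between /r/ and /ɡ/, before a voiced consonant — surfaces as [uː] (rule 1).
/ɡ/ meets the environment for rule 2 (between two vowels) → [ɣ].
/u/ (between /ɡ/ and /f/) fails the environment for rule 1, so it stays [u].
/f/ (word-final) is in the target of rule 3 but the environment (between two vowels) is not met → [f].

[liːɡruːɣuf]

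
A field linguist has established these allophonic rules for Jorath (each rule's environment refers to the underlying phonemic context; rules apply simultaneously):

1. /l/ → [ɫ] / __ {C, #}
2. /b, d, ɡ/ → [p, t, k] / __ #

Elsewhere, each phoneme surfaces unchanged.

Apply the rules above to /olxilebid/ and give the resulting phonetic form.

/o/ (word-initial) is unaffected → [o].
/l/ (between /o/ and /x/) occurs word-finally or immediately before a consonant → [ɫ] by rule 1.
/x/ (between /l/ and /i/): no rule targets it → [x].
/i/ — not in any rule's target class → [i].
/l/ — between /i/ and /e/; rule 1 does not apply here → [l].
/e/ (between /l/ and /b/): no rule targets it → [e].
/b/ (between /e/ and /i/) is in the target of rule 2 but the environment (word-finally) is not met → [b].
/i/ — not in any rule's target class → [i].
/d/ — word-final, word-finally — surfaces as [t] (rule 2).

[oɫxilebit]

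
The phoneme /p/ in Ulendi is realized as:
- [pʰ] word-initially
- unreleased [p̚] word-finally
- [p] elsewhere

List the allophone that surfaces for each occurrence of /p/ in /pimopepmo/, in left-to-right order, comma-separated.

Occurrence 1 (position 1): word-initially → [pʰ].
Occurrence 2 (position 5): no conditioning environment matches → elsewhere allophone [p].
Occurrence 3 (position 7): no conditioning environment matches → elsewhere allophone [p].

[pʰ], [p], [p]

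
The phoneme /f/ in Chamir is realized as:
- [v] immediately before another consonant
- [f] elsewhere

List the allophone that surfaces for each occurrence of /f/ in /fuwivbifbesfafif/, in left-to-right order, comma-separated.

Occurrence 1 (position 1): no conditioning environment matches → elsewhere allophone [f].
Occurrence 2 (position 8): immediately before another consonant → [v].
Occurrence 3 (position 12): no conditioning environment matches → elsewhere allophone [f].
Occurrence 4 (position 14): no conditioning environment matches → elsewhere allophone [f].
Occurrence 5 (position 16): no conditioning environment matches → elsewhere allophone [f].

[f], [v], [f], [f], [f]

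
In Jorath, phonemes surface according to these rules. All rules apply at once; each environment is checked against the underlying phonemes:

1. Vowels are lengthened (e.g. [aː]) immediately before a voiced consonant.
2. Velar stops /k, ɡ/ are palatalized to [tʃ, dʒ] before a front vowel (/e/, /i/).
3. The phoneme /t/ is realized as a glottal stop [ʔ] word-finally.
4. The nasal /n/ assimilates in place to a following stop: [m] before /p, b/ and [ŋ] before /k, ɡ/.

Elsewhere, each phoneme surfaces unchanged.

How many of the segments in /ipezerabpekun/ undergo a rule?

4

Segments that undergo a rule: /e/ → [eː] (rule 1); /e/ → [eː] (rule 1); /a/ → [aː] (rule 1); /u/ → [uː] (rule 1).
All other segments surface unchanged.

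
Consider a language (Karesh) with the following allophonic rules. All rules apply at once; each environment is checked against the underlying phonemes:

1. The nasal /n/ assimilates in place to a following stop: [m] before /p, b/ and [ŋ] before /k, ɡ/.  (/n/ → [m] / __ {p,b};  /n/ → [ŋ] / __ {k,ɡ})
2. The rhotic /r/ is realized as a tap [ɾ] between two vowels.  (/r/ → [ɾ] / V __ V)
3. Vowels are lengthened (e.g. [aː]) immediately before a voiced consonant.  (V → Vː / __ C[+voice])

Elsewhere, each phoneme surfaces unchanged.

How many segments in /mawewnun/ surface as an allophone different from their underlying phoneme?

3

Segments that undergo a rule: /a/ → [aː] (rule 3); /e/ → [eː] (rule 3); /u/ → [uː] (rule 3).
All other segments surface unchanged.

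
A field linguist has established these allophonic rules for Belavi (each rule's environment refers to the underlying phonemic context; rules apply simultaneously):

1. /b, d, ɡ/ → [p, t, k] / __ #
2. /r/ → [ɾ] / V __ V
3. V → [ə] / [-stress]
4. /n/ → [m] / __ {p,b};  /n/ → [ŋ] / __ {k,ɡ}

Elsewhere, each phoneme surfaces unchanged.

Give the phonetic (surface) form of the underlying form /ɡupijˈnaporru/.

/ɡ/ (word-initial) is in the target of rule 1 but the environment (word-finally) is not met → [ɡ].
/u/ (between /ɡ/ and /p/): in an unstressed syllable, so rule 3 applies → [ə].
/p/ (between /u/ and /i/): no rule targets it → [p].
/i/ — between /p/ and /j/, in an unstressed syllable — surfaces as [ə] (rule 3).
/j/ — not in any rule's target class → [j].
/n/ (between /j/ and /a/): rule 4 targets it, but not before a labial or velar stop → unchanged [n].
/a/ (between /n/ and /p/) is in the target of rule 3 but the environment (in an unstressed syllable) is not met → [a].
/p/ (between /a/ and /o/) is unaffected → [p].
/o/ (between /p/ and /r/): in an unstressed syllable, so rule 3 applies → [ə].
/r/ (between /o/ and /r/): rule 2 targets it, but not between two vowels → unchanged [r].
/r/ (between /r/ and /u/) is in the target of rule 2 but the environment (between two vowels) is not met → [r].
Rule 3 applies to /u/ (word-final: in an unstressed syllable) → [ə].

[ɡəpəjˈnapərrə]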